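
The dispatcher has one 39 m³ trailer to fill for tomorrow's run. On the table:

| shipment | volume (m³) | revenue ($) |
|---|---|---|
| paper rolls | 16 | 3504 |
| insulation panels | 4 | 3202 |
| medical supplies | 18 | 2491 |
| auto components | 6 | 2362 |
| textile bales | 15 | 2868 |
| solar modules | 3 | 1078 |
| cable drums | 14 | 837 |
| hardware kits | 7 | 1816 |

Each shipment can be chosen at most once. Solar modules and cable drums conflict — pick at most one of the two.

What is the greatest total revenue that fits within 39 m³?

11962

Taking paper rolls + insulation panels + auto components + solar modules + hardware kits: 36 m³ used, 11962 in revenue.
An exhaustive check of the 256 subsets confirms 11962.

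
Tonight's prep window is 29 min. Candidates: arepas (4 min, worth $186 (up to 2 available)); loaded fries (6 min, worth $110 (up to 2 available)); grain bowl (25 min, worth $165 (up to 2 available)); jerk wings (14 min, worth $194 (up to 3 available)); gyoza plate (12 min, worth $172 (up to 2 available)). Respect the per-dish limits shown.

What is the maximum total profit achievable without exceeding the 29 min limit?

Ranking by ratio (profit/min): arepas 46.50, loaded fries 18.33, gyoza plate 14.33.
The ratio heuristic lands on 2×arepas + 2×loaded fries (592) but leaves 9 min idle.
The 6 min tied up in loaded fries is better spent on jerk wings — total rises to 676 (28 min).
The spare 1 min is too small for any remaining dish, and no exchange beats 676.

676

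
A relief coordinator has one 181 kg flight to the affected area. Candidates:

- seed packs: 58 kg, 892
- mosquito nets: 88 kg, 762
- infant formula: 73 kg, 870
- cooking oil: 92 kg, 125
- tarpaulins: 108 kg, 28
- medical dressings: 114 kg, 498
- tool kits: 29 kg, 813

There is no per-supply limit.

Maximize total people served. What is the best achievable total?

Taking 6×tool kits: 174 kg used, 4878 in people served.
That's the maximum — no swap from here does better than 4878.

4878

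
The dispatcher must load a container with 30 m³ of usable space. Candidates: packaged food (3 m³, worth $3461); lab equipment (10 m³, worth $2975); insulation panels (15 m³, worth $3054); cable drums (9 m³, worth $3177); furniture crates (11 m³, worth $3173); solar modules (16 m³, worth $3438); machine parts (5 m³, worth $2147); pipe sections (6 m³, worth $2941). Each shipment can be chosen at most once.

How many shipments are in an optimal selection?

4

The maximum revenue within 30 m³ is 12752.
For example packaged food + cable drums + furniture crates + pipe sections achieves it, using 29 m³.
All optima have 4 shipments.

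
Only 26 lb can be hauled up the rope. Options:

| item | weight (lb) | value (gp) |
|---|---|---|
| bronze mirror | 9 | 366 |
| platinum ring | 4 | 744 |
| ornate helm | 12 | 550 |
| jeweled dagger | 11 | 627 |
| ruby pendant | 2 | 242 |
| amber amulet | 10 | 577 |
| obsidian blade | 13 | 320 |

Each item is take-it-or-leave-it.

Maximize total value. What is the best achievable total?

Density check — platinum ring 186.00, ruby pendant 121.00, amber amulet 57.70 are the best per lb.
Taking the top-ratio items first gives bronze mirror + platinum ring + ruby pendant + amber amulet for 1929 (25 lb).
Replace amber amulet with jeweled dagger: the trade gains 50 net, giving 1979 at 26 lb.

1979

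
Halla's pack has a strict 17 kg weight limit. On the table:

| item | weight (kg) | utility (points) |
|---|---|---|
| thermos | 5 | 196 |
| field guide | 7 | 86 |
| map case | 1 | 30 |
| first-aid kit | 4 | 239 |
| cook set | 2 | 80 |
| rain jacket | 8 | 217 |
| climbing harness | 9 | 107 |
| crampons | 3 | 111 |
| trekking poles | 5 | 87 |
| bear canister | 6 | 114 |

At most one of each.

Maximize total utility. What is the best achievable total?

656

Ranking by ratio (utility/kg): first-aid kit 59.75, cook set 40.00, thermos 39.20.
Thermos + map case + first-aid kit + cook set + crampons uses 15 of the 17 kg and totals 656.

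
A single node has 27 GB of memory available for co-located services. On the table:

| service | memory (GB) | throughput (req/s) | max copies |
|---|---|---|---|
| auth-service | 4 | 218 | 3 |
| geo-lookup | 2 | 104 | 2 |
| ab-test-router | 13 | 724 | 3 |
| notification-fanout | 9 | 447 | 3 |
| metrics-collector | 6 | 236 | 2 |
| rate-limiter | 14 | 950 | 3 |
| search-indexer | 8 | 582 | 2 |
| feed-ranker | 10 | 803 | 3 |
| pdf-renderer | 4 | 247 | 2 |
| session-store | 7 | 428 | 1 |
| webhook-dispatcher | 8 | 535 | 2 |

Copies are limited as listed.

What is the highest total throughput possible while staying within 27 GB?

2034

Density check — feed-ranker 80.30, search-indexer 72.75, rate-limiter 67.86, webhook-dispatcher 66.88 are the best per GB.
Filling by ratio: geo-lookup + 2×feed-ranker + pdf-renderer for 1957, with 1 GB left unused.
The 6 GB tied up in geo-lookup and pdf-renderer is better spent on session-store — total rises to 2034 (27 GB).
That's the maximum — no swap from here does better than 2034.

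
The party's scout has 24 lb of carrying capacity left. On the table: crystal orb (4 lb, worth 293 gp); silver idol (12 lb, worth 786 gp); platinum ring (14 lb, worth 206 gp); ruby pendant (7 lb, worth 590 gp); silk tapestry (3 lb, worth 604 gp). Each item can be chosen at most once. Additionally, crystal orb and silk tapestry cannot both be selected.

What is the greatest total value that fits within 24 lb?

Density check — silk tapestry 201.33, ruby pendant 84.29, crystal orb 73.25, silver idol 65.50 are the best per lb.
Best packing: silver idol + ruby pendant + silk tapestry — 22 lb, 1980 total.
The spare 2 lb is too small for any remaining item, and no feasible exchange beats 1980.

1980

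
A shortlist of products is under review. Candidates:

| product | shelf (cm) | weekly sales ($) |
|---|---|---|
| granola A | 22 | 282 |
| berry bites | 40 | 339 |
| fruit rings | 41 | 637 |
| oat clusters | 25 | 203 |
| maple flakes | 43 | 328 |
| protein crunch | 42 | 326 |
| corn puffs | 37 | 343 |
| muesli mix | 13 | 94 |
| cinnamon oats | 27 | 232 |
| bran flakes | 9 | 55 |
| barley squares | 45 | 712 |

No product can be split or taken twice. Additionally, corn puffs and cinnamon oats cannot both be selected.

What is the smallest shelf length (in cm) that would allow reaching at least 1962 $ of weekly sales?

145

Minimise cm subject to total weekly sales ≥ 1962.
Taking granola A + fruit rings + corn puffs + barley squares gives 1974 (≥ 1962) for 145 cm.
Below 145 cm the best achievable stays under 1962.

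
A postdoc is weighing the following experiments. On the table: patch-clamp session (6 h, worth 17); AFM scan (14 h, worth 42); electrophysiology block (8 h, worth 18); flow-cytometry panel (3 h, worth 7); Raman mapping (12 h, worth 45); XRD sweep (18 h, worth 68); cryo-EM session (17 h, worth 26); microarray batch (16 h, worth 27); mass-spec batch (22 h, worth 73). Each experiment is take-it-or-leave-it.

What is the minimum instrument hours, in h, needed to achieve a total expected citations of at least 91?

27

Minimise h subject to total expected citations ≥ 91.
patch-clamp session + flow-cytometry panel + XRD sweep: 92 expected citations at 27 h.
Any bundle with less than 27 h falls short of 91.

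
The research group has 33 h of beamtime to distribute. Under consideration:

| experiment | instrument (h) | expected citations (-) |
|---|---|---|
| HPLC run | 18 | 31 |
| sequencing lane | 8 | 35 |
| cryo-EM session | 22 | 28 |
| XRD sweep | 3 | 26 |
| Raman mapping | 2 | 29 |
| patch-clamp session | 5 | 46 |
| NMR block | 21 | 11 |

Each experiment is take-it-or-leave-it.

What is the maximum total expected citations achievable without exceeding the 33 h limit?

141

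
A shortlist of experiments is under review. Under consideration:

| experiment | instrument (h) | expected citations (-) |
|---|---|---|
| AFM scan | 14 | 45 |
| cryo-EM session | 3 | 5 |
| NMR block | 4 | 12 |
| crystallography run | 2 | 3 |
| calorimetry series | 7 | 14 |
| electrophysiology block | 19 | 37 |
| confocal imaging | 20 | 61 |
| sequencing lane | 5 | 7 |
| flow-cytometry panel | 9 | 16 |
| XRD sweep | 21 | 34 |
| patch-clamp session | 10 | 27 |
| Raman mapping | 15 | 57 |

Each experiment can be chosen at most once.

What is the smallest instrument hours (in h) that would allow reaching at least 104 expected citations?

Look for the lowest-instrument combination reaching 104.
AFM scan + crystallography run + Raman mapping: 105 expected citations at 31 h.
Any bundle with less than 31 h falls short of 104.

31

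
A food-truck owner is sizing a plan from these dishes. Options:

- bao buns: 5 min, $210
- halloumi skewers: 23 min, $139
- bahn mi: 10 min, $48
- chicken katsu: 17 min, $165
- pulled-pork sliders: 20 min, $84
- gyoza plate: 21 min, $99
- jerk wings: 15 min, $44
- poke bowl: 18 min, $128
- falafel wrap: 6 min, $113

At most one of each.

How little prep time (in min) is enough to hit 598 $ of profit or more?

Need the lightest bundle worth ≥ 598.
bao buns + chicken katsu + poke bowl + falafel wrap: 616 profit at 46 min.
Below 46 min the best achievable stays under 598.

46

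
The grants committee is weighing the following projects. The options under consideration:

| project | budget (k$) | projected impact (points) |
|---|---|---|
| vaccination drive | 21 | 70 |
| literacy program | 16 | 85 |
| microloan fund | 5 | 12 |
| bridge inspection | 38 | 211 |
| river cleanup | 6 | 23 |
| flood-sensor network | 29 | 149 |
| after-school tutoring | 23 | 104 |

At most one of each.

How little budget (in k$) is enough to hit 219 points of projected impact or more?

43

Need the lightest bundle worth ≥ 219.
microloan fund + bridge inspection reaches 223 using 43 k$.
Below 43 k$ the best achievable stays under 219.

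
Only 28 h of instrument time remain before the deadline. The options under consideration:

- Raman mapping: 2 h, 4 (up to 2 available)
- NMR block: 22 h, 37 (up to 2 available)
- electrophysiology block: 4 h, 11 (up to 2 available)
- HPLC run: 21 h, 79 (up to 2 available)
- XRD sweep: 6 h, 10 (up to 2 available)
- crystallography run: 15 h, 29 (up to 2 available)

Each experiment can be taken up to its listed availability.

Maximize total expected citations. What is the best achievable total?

94

Taking Raman mapping + electrophysiology block + HPLC run: 27 h used, 94 in expected citations.
Every other selection either busts 28 h or exceeds an availability limit or fails to beat 94.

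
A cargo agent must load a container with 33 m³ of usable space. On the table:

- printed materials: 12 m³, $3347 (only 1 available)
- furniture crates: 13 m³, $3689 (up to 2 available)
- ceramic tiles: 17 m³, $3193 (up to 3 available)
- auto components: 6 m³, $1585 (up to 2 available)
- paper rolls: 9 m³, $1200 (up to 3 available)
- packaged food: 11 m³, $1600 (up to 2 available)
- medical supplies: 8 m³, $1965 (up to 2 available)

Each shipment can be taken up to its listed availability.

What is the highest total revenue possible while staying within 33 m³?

9001

A density-first pass picks 2×furniture crates + auto components — 8963 at 32 m³.
The 19 m³ tied up in furniture crates and auto components is better spent on printed materials + medical supplies — total rises to 9001 (33 m³).
No other feasible combination exceeds 9001.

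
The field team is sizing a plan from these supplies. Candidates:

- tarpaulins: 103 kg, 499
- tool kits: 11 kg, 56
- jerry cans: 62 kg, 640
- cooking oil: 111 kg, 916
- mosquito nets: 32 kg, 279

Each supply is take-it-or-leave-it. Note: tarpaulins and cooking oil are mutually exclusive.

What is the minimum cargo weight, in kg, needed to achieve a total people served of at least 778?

94

Minimise kg subject to total people served ≥ 778.
jerry cans + mosquito nets: 919 people served at 94 kg.
No combination under 94 kg hits 778.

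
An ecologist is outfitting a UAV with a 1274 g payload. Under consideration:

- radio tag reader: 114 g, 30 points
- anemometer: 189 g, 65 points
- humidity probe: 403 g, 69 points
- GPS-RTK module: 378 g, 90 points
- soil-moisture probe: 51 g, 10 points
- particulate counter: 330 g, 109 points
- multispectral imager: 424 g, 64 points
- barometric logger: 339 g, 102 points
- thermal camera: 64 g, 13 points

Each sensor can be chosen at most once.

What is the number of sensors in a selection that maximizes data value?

4

The maximum data value within 1274 g is 366.
For example anemometer + GPS-RTK module + particulate counter + barometric logger achieves it, using 1236 g.
Any selection reaching 366 contains exactly 4 sensors.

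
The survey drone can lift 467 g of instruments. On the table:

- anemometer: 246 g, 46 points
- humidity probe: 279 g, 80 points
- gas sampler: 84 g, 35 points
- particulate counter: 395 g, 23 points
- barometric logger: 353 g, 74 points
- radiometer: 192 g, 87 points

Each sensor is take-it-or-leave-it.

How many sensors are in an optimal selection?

Optimal total is 133.
One optimal bundle: anemometer + radiometer (438 g).
Every optimal selection uses 2 sensors.

2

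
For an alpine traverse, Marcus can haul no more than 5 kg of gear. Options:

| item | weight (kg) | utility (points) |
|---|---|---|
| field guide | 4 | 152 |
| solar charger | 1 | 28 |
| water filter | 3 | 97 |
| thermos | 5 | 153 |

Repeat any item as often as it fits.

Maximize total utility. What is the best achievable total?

180

Density check — field guide 38.00, water filter 32.33, thermos 30.60, solar charger 28.00 are the best per kg.
The ratio ordering already packs tightly: field guide + solar charger, 5 kg, 180.
Nothing else within 5 kg beats 180.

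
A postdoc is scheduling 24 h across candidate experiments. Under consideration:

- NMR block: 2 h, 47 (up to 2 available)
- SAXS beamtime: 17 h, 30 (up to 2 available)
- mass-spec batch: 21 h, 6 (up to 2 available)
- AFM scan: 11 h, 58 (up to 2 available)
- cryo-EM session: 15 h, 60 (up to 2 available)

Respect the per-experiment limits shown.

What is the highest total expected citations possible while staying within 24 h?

163

Filling by ratio: 2×NMR block + AFM scan for 152, with 9 h left unused.
The 2 h tied up in NMR block is better spent on AFM scan — total rises to 163 (24 h).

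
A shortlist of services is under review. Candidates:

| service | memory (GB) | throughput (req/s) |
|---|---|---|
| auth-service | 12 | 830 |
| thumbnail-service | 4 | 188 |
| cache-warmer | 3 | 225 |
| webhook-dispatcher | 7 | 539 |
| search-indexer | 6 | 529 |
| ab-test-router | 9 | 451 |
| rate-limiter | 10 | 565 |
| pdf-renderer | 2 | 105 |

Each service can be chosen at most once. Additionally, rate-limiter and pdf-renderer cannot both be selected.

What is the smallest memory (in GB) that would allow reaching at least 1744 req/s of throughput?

Look for the lowest-memory combination reaching 1744.
auth-service + thumbnail-service + cache-warmer + search-indexer reaches 1772 using 25 GB.
Any bundle with less than 25 GB falls short of 1744.

25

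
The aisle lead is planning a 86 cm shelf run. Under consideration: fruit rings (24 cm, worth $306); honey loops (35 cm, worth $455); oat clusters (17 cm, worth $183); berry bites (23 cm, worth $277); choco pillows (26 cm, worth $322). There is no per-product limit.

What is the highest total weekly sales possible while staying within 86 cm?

1083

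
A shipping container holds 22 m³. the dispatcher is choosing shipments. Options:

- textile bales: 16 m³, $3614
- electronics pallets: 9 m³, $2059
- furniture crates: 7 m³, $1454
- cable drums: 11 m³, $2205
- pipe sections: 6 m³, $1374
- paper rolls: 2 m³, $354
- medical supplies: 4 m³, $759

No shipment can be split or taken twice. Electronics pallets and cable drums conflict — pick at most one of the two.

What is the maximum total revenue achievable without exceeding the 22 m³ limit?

Density check — pipe sections 229.00, electronics pallets 228.78, textile bales 225.88 are the best per m³.
Taking the top-ratio shipments first gives electronics pallets + furniture crates + pipe sections for 4887 (22 m³).
The 16 m³ tied up in electronics pallets and furniture crates is better spent on textile bales — total rises to 4988 (22 m³).
No other feasible combination exceeds 4988.

4988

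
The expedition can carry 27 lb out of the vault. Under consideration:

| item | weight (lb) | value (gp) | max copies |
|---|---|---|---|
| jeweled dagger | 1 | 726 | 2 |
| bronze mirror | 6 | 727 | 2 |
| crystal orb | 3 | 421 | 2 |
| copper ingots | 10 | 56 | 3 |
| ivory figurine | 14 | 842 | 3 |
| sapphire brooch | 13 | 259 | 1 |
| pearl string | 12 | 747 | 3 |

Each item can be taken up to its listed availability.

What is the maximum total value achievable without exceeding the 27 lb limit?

Taking the top-ratio items first gives 2×jeweled dagger + 2×bronze mirror + 2×crystal orb for 3748 (20 lb).
Dropping bronze mirror frees 6 lb; slotting in pearl string (12 lb) lifts the total to 3768 at 26 lb.

3768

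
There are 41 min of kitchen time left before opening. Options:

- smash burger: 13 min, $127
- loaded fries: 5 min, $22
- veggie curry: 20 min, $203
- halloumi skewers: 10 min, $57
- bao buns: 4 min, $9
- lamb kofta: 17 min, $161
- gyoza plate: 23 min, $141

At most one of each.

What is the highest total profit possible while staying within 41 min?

The ratio heuristic lands on smash burger + loaded fries + veggie curry (352) but leaves 3 min idle.
Dropping smash burger and loaded fries frees 18 min; slotting in bao buns + lamb kofta (21 min) lifts the total to 373 at 41 min.

373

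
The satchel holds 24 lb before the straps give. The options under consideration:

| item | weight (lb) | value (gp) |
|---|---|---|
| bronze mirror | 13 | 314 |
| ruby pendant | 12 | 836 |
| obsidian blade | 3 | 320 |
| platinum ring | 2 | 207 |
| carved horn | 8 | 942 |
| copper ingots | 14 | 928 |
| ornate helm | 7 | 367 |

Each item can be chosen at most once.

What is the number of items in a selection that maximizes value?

The maximum value within 24 lb is 2098.
For example ruby pendant + obsidian blade + carved horn achieves it, using 23 lb.
All optima have 3 items.

3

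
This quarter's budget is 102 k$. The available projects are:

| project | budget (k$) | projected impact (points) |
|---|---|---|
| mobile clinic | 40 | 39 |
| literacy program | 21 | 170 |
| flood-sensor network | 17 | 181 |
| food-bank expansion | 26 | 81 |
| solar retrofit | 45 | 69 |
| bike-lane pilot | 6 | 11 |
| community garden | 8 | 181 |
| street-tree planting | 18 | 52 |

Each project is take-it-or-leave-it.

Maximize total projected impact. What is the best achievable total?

Density check — community garden 22.62, flood-sensor network 10.65, literacy program 8.10 are the best per k$.
Taking literacy program + flood-sensor network + food-bank expansion + bike-lane pilot + community garden + street-tree planting: 96 k$ used, 676 in projected impact.
Next best is literacy program + flood-sensor network + food-bank expansion + community garden + street-tree planting at 665 (90 k$) — short by 11.

676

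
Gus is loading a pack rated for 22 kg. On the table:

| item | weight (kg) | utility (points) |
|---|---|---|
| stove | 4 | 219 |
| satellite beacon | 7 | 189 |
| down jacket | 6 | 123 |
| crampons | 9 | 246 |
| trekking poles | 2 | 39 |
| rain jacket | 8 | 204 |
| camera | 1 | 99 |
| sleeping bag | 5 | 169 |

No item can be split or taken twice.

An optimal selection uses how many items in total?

Optimal total is 772.
One optimal bundle: stove + crampons + trekking poles + camera + sleeping bag (21 kg).
All optima have 5 items.

5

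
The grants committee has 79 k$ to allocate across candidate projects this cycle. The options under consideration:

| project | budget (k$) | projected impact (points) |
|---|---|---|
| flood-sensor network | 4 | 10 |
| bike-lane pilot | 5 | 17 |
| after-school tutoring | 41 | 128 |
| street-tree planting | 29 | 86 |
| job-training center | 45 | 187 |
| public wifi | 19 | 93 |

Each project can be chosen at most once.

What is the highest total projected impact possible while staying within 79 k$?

Taking flood-sensor network + bike-lane pilot + job-training center + public wifi: 73 k$ used, 307 in projected impact.

307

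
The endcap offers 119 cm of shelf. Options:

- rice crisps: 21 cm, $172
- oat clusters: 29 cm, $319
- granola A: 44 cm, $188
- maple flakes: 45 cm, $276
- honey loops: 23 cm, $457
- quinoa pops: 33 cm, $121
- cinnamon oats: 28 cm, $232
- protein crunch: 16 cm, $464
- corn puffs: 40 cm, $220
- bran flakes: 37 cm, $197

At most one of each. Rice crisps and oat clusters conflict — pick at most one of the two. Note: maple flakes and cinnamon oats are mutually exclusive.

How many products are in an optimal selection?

4

The maximum weekly sales within 119 cm is 1516.
One optimal bundle: oat clusters + maple flakes + honey loops + protein crunch (113 cm).
All optima have 4 products.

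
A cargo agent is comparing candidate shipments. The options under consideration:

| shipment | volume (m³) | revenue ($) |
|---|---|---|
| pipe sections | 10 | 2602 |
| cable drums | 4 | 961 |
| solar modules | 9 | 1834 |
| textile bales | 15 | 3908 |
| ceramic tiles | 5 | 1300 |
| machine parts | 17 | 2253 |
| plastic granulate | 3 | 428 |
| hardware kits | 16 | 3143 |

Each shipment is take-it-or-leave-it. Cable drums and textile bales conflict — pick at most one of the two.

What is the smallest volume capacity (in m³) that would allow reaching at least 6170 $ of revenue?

25

Minimise m³ subject to total revenue ≥ 6170.
Taking pipe sections + textile bales gives 6510 (≥ 6170) for 25 m³.
Any bundle with less than 25 m³ falls short of 6170.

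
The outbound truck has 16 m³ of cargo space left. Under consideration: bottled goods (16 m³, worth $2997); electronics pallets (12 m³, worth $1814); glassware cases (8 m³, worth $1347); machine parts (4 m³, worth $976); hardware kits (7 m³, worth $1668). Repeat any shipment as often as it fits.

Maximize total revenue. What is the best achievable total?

The ratio ordering already packs tightly: 4×machine parts, 16 m³, 3904.
Every other selection either busts 16 m³ or fails to beat 3904.

3904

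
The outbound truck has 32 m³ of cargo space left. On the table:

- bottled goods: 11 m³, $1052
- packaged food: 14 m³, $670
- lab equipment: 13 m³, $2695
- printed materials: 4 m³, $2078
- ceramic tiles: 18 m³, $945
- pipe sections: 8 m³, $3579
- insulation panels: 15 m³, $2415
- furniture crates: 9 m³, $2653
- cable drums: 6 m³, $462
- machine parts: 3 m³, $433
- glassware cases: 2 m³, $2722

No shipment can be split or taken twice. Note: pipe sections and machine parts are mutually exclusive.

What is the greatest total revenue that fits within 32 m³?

By revenue per m³: glassware cases 1361.00, printed materials 519.50, pipe sections 447.38 lead.
Best packing: lab equipment + pipe sections + furniture crates + glassware cases — 32 m³, 11649 total.

11649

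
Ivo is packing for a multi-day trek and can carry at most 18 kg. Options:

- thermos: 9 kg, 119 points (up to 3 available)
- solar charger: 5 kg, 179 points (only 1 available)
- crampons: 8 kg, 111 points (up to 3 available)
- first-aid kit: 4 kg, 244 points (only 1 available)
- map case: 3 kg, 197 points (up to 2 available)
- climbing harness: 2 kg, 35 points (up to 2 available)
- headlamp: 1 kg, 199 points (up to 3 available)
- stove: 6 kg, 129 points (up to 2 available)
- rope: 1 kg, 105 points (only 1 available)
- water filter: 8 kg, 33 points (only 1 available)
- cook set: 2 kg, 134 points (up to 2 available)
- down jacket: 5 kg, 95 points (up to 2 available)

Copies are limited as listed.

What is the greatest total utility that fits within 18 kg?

1608

The ratio ordering already packs tightly: first-aid kit + 2×map case + 3×headlamp + rope + 2×cook set, 18 kg, 1608.
No other feasible combination exceeds 1608.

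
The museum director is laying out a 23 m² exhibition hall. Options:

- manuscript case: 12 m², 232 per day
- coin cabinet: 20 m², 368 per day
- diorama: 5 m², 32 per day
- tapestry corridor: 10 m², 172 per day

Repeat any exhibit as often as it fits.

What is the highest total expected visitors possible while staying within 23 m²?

404

Best packing: manuscript case + tapestry corridor — 22 m², 404 total.
That's the maximum — no swap from here does better than 404.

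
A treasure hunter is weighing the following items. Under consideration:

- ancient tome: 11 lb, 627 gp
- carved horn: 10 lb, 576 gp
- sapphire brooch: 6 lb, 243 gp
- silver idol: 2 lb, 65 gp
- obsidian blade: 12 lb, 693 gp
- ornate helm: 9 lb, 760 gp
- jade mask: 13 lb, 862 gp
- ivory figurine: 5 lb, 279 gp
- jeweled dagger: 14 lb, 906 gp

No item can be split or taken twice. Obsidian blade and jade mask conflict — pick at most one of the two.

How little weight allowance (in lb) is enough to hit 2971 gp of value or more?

Need the lightest bundle worth ≥ 2971.
ancient tome + obsidian blade + ornate helm + jeweled dagger: 2986 value at 46 lb.
Any bundle with less than 46 lb falls short of 2971.

46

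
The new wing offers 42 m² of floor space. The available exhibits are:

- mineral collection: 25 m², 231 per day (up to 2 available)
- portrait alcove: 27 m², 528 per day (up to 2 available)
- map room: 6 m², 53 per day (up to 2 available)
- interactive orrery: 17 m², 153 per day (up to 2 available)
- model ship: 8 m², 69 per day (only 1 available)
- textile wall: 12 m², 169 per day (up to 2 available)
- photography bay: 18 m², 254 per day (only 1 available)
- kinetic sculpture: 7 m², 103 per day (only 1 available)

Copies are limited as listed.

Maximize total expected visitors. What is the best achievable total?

700

Ranking by ratio (expected visitors/m²): portrait alcove 19.56, kinetic sculpture 14.71, photography bay 14.11, textile wall 14.08.
Greedy by ratio would take portrait alcove + map room + kinetic sculpture: 40 m² used, total 684.
Replace map room with model ship: the trade gains 16 net, giving 700 at 42 m².
No other feasible combination exceeds 700.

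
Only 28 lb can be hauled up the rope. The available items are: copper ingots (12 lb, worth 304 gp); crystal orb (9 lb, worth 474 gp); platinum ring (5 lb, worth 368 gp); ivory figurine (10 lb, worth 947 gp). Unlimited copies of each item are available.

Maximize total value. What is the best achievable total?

Density check — ivory figurine 94.70, platinum ring 73.60, crystal orb 52.67 are the best per lb.
Taking platinum ring + 2×ivory figurine: 25 lb used, 2262 in value.
Every other selection either busts 28 lb or fails to beat 2262.

2262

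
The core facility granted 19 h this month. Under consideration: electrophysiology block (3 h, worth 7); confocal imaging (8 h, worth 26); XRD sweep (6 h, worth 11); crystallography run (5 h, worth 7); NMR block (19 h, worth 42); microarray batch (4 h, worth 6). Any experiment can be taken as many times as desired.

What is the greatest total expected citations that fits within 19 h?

The ratio ordering already packs tightly: electrophysiology block + 2×confocal imaging, 19 h, 59.

59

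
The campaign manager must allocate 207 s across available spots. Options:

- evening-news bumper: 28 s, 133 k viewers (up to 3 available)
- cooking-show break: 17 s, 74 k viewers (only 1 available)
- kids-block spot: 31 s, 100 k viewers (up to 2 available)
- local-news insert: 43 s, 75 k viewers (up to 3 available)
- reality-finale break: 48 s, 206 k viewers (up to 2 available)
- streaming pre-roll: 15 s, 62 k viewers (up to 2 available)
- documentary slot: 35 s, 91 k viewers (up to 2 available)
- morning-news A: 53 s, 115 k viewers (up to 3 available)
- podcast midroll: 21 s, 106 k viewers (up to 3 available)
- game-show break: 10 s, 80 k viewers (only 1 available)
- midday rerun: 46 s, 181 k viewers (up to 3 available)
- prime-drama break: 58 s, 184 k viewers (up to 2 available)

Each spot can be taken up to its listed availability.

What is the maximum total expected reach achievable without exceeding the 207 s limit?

Density check — game-show break 8.00, podcast midroll 5.05, evening-news bumper 4.75, cooking-show break 4.35 are the best per s.
Greedy by ratio would take 3×evening-news bumper + cooking-show break + 2×streaming pre-roll + 3×podcast midroll + game-show break: 204 s used, total 995.
Dropping cooking-show break and 2×streaming pre-roll frees 47 s; slotting in reality-finale break (48 s) lifts the total to 1003 at 205 s.
The spare 2 s is too small for any remaining spot, and no exchange beats 1003.

1003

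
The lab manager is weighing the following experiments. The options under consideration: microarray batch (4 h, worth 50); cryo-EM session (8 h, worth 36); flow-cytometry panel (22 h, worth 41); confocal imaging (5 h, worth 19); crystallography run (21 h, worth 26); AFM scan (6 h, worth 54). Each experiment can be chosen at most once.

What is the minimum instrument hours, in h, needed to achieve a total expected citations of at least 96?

Look for the lowest-instrument combination reaching 96.
microarray batch + AFM scan reaches 104 using 10 h.
Any bundle with less than 10 h falls short of 96.

10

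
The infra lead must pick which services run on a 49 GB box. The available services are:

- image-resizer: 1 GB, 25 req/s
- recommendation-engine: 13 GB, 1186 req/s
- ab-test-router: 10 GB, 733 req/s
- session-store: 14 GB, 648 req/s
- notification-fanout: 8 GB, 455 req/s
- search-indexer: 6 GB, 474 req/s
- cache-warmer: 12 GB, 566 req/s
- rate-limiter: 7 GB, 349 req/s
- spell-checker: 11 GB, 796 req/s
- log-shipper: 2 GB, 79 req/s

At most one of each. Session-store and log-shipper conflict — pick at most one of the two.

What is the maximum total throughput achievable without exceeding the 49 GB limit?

3669

Density check — recommendation-engine 91.23, search-indexer 79.00, ab-test-router 73.30, spell-checker 72.36 are the best per GB.
Taking image-resizer + recommendation-engine + ab-test-router + notification-fanout + search-indexer + spell-checker: 49 GB used, 3669 in throughput.
Nothing else feasible within 49 GB beats 3669.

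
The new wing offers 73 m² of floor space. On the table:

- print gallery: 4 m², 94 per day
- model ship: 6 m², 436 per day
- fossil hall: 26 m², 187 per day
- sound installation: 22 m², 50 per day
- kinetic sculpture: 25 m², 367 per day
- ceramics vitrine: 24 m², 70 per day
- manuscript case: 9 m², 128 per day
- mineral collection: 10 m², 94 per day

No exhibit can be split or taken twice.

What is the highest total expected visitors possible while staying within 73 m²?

By expected visitors per m²: model ship 72.67, print gallery 23.50, kinetic sculpture 14.68, manuscript case 14.22 lead.
Taking the top-ratio exhibits first gives print gallery + model ship + kinetic sculpture + manuscript case + mineral collection for 1119 (54 m²).
Dropping mineral collection frees 10 m²; slotting in fossil hall (26 m²) lifts the total to 1212 at 70 m².
No other feasible combination exceeds 1212.

1212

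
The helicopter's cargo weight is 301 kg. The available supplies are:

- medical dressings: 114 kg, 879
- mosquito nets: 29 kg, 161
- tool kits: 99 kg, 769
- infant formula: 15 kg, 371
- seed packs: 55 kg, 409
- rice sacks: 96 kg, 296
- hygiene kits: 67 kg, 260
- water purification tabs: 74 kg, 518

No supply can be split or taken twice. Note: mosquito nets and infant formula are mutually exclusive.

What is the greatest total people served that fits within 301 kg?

2428

Taking medical dressings + tool kits + infant formula + seed packs: 283 kg used, 2428 in people served.
The closest alternative, medical dressings + tool kits + infant formula + hygiene kits, reaches only 2279.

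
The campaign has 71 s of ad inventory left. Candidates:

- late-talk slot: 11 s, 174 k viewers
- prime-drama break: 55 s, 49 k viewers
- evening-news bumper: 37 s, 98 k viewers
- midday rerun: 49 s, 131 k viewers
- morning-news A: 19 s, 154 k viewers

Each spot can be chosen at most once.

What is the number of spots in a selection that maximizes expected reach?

3

The maximum expected reach within 71 s is 426.
late-talk slot + evening-news bumper + morning-news A hits 426 at 67 s.
All optima have 3 spots.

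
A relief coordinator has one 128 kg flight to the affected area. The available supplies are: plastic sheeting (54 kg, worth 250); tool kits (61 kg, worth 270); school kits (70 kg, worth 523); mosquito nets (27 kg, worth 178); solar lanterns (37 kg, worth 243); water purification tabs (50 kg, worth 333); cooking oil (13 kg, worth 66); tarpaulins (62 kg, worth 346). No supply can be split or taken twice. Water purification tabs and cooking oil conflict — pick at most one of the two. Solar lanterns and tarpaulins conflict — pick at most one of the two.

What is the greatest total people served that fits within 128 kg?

Ranking by ratio (people served/kg): school kits 7.47, water purification tabs 6.66, mosquito nets 6.59, solar lanterns 6.57.
The ratio ordering already packs tightly: school kits + water purification tabs, 120 kg, 856.

856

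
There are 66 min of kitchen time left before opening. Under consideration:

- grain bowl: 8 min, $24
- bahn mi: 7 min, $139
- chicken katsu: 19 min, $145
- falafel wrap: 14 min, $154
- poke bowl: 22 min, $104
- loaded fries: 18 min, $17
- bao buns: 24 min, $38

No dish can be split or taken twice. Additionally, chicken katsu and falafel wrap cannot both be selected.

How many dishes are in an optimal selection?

4

Optimal total is 421.
For example grain bowl + bahn mi + falafel wrap + poke bowl achieves it, using 51 min.
Every optimal selection uses 4 dishes.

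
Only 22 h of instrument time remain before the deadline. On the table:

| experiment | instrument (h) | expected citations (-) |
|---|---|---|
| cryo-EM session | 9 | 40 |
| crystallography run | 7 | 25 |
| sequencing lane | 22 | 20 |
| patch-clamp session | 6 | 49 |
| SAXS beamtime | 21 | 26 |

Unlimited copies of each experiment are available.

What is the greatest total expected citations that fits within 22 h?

Best packing: 3×patch-clamp session — 18 h, 147 total.
The spare 4 h is too small for any remaining experiment, and no exchange beats 147.

147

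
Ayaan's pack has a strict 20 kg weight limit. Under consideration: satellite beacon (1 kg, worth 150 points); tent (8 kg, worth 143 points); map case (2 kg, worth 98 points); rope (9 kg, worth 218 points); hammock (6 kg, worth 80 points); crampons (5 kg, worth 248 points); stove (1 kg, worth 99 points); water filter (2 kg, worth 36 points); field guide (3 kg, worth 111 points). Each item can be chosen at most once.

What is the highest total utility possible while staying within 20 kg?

Greedy by ratio would take satellite beacon + map case + hammock + crampons + stove + water filter + field guide: 20 kg used, total 822.
The 9 kg tied up in hammock and field guide is better spent on rope — total rises to 849 (20 kg).

849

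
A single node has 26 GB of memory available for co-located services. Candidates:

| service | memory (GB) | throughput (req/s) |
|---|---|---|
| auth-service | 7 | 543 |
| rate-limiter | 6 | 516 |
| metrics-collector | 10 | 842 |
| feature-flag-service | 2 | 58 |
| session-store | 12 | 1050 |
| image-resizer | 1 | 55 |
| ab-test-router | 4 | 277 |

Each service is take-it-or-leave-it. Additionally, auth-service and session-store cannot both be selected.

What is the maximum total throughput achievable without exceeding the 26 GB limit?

2169

Metrics-collector + session-store + ab-test-router uses 26 of the 26 GB and totals 2169.
Runner-up auth-service + rate-limiter + metrics-collector + feature-flag-service + image-resizer tops out at 2014.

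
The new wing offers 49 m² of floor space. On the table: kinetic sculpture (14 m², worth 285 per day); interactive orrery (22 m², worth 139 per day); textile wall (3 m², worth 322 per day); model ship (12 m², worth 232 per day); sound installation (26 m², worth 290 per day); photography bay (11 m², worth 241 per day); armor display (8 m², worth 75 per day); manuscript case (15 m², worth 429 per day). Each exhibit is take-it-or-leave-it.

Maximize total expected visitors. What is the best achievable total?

1299

By expected visitors per m²: textile wall 107.33, manuscript case 28.60, photography bay 21.91 lead.
A density-first pass picks kinetic sculpture + textile wall + photography bay + manuscript case — 1277 at 43 m².
Dropping kinetic sculpture frees 14 m²; slotting in model ship + armor display (20 m²) lifts the total to 1299 at 49 m².
That's the maximum — no swap from here does better than 1299.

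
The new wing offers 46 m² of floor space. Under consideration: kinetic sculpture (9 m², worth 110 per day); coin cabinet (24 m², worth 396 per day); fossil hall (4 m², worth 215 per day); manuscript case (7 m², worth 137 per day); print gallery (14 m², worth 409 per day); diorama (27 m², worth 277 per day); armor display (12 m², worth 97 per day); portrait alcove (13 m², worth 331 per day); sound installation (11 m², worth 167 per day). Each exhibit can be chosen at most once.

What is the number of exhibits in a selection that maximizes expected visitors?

4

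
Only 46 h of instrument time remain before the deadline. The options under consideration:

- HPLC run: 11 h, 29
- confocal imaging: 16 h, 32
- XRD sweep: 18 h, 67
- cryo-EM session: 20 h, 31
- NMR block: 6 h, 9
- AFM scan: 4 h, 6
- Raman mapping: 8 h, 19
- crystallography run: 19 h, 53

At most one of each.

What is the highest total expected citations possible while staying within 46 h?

139

Taking XRD sweep + Raman mapping + crystallography run: 45 h used, 139 in expected citations.
Nothing else within 46 h beats 139.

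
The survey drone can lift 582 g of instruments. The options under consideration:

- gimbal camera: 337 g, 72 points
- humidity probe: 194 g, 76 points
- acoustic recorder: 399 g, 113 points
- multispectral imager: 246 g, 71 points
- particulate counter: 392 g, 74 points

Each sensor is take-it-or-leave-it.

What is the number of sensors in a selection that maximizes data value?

The maximum data value within 582 g is 148.
gimbal camera + humidity probe hits 148 at 531 g.
Any selection reaching 148 contains exactly 2 sensors.

2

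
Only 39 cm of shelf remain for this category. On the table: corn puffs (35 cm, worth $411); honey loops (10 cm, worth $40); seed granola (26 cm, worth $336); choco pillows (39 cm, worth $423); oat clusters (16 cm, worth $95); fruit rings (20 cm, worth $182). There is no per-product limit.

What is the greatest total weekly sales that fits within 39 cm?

The ratio heuristic lands on honey loops + seed granola (376) but leaves 3 cm idle.
Dropping honey loops and seed granola frees 36 cm; slotting in choco pillows (39 cm) lifts the total to 423 at 39 cm.

423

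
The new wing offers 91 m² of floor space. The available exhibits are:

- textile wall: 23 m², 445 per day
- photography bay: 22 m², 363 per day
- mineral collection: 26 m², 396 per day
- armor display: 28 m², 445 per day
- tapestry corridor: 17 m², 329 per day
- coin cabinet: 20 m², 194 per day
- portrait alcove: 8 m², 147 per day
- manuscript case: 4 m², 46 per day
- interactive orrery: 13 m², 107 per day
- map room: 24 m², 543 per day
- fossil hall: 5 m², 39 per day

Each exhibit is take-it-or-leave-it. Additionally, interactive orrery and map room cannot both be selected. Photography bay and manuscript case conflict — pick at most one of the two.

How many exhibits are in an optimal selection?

The maximum expected visitors within 91 m² is 1719.
One optimal bundle: textile wall + photography bay + tapestry corridor + map room + fossil hall (91 m²).
Every optimal selection uses 5 exhibits.

5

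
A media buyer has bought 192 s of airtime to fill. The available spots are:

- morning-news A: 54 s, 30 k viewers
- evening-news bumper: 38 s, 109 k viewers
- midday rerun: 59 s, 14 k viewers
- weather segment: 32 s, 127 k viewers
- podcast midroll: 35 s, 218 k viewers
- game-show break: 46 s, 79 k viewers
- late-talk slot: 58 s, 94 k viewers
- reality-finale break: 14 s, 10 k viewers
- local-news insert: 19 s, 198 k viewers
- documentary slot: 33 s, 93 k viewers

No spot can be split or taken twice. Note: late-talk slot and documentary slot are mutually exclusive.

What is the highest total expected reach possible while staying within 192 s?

By expected reach per s: local-news insert 10.42, podcast midroll 6.23, weather segment 3.97, evening-news bumper 2.87 lead.
Taking evening-news bumper + weather segment + podcast midroll + reality-finale break + local-news insert + documentary slot: 171 s used, 755 in expected reach.

755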